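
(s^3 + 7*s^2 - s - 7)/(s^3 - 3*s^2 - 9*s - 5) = (s^2 + 6*s - 7)/(s^2 - 4*s - 5)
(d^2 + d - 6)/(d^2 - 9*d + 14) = (d + 3)/(d - 7)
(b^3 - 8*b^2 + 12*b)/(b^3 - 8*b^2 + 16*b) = (b^2 - 8*b + 12)/(b^2 - 8*b + 16)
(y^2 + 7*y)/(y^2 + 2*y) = (y + 7)/(y + 2)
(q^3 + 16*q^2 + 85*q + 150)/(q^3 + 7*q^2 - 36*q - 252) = (q^2 + 10*q + 25)/(q^2 + q - 42)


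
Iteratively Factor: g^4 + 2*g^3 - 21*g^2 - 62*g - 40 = (g - 5)*(g^3 + 7*g^2 + 14*g + 8) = (g - 5)*(g + 2)*(g^2 + 5*g + 4) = (g - 5)*(g + 1)*(g + 2)*(g + 4)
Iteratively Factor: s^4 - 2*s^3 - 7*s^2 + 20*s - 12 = (s - 2)*(s^3 - 7*s + 6) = (s - 2)*(s - 1)*(s^2 + s - 6) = (s - 2)^2*(s - 1)*(s + 3)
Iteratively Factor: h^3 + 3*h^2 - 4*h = (h)*(h^2 + 3*h - 4) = h*(h - 1)*(h + 4)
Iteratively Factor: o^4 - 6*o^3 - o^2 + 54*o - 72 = (o - 2)*(o^3 - 4*o^2 - 9*o + 36) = (o - 4)*(o - 2)*(o^2 - 9) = (o - 4)*(o - 3)*(o - 2)*(o + 3)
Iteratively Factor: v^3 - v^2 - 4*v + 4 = (v - 2)*(v^2 + v - 2) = (v - 2)*(v + 2)*(v - 1)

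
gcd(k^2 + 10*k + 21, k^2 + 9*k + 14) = k + 7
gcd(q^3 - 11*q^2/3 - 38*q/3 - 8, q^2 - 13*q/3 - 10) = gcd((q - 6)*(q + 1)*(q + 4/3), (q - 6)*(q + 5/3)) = q - 6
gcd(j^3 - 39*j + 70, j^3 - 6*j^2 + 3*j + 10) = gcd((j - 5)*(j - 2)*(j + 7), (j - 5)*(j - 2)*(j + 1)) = j^2 - 7*j + 10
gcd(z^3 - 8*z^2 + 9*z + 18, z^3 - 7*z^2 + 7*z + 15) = z^2 - 2*z - 3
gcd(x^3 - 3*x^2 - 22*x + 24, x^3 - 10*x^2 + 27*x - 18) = x^2 - 7*x + 6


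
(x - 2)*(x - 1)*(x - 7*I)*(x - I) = x^4 - 3*x^3 - 8*I*x^3 - 5*x^2 + 24*I*x^2 + 21*x - 16*I*x - 14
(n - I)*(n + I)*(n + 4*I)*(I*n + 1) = I*n^4 - 3*n^3 + 5*I*n^2 - 3*n + 4*I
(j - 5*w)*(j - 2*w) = j^2 - 7*j*w + 10*w^2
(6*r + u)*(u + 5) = 6*r*u + 30*r + u^2 + 5*u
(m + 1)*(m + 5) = m^2 + 6*m + 5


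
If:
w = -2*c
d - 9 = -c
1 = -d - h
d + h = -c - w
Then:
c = -1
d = 10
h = -11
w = 2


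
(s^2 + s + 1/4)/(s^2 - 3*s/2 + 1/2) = (4*s^2 + 4*s + 1)/(2*(2*s^2 - 3*s + 1))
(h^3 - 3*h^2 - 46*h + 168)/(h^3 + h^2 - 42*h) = (h - 4)/h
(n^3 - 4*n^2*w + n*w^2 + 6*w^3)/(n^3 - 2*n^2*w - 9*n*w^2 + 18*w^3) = (n + w)/(n + 3*w)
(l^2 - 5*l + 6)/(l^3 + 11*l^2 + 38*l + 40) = (l^2 - 5*l + 6)/(l^3 + 11*l^2 + 38*l + 40)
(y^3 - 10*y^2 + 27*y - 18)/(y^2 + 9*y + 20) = (y^3 - 10*y^2 + 27*y - 18)/(y^2 + 9*y + 20)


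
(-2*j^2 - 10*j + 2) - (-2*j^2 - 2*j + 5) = -8*j - 3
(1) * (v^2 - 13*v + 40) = v^2 - 13*v + 40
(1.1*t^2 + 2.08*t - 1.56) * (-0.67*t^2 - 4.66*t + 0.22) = -0.737*t^4 - 6.5196*t^3 - 8.4056*t^2 + 7.7272*t - 0.3432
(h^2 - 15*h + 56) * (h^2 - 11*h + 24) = h^4 - 26*h^3 + 245*h^2 - 976*h + 1344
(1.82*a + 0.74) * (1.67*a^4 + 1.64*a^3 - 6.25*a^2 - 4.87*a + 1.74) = 3.0394*a^5 + 4.2206*a^4 - 10.1614*a^3 - 13.4884*a^2 - 0.437*a + 1.2876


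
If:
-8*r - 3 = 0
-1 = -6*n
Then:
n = 1/6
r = -3/8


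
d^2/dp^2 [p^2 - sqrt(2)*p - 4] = 2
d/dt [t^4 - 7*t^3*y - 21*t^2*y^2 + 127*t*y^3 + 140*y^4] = 4*t^3 - 21*t^2*y - 42*t*y^2 + 127*y^3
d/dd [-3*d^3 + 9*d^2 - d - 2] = -9*d^2 + 18*d - 1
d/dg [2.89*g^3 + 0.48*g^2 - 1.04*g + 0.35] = 8.67*g^2 + 0.96*g - 1.04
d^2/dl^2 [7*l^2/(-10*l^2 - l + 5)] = 70*(2*l^3 - 30*l^2 - 5)/(1000*l^6 + 300*l^5 - 1470*l^4 - 299*l^3 + 735*l^2 + 75*l - 125)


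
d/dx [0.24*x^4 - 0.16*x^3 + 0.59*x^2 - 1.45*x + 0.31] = 0.96*x^3 - 0.48*x^2 + 1.18*x - 1.45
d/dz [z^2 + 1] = 2*z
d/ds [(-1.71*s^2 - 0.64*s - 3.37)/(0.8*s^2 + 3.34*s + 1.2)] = (-5.1994*s^2 + 1.288*s + 10.4878)/(0.64*s^4 + 5.344*s^3 + 13.0756*s^2 + 8.016*s + 1.44)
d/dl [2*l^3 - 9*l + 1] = 6*l^2 - 9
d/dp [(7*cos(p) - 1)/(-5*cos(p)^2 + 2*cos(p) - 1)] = 5*(-7*cos(p)^2 + 2*cos(p) + 1)*sin(p)/(5*sin(p)^2 + 2*cos(p) - 6)^2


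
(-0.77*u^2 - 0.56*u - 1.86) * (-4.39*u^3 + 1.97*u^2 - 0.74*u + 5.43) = 3.3803*u^5 + 0.9415*u^4 + 7.632*u^3 - 7.4309*u^2 - 1.6644*u - 10.0998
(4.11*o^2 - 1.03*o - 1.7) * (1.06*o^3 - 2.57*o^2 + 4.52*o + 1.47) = 4.3566*o^5 - 11.6545*o^4 + 19.4223*o^3 + 5.7551*o^2 - 9.1981*o - 2.499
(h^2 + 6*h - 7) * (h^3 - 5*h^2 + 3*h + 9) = h^5 + h^4 - 34*h^3 + 62*h^2 + 33*h - 63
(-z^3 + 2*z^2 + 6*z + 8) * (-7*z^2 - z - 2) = 7*z^5 - 13*z^4 - 42*z^3 - 66*z^2 - 20*z - 16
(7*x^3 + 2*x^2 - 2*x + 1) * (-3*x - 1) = -21*x^4 - 13*x^3 + 4*x^2 - x - 1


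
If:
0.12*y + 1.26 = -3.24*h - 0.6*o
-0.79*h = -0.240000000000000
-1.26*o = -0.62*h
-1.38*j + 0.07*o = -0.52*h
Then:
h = 0.30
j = 0.12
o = 0.15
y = -19.45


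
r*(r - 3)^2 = r^3 - 6*r^2 + 9*r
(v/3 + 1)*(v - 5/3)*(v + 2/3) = v^3/3 + 2*v^2/3 - 37*v/27 - 10/9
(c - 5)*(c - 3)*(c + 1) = c^3 - 7*c^2 + 7*c + 15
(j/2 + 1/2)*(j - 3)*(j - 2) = j^3/2 - 2*j^2 + j/2 + 3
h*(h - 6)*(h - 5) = h^3 - 11*h^2 + 30*h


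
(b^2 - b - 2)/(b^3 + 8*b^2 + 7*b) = (b - 2)/(b*(b + 7))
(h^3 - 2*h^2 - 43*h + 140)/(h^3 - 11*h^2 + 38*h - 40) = (h + 7)/(h - 2)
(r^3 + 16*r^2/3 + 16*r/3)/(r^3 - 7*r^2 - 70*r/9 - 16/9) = 3*r*(3*r^2 + 16*r + 16)/(9*r^3 - 63*r^2 - 70*r - 16)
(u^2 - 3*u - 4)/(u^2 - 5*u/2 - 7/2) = 2*(u - 4)/(2*u - 7)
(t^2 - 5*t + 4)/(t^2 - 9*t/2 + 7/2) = 2*(t - 4)/(2*t - 7)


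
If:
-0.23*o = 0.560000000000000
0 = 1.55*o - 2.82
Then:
No Solution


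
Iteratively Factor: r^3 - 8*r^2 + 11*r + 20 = (r + 1)*(r^2 - 9*r + 20) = (r - 5)*(r + 1)*(r - 4)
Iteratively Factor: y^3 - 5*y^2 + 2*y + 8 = (y - 4)*(y^2 - y - 2) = (y - 4)*(y + 1)*(y - 2)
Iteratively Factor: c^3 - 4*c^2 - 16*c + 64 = (c + 4)*(c^2 - 8*c + 16) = (c - 4)*(c + 4)*(c - 4)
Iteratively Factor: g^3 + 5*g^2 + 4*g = (g + 4)*(g^2 + g) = g*(g + 4)*(g + 1)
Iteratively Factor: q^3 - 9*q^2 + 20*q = (q - 4)*(q^2 - 5*q) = (q - 5)*(q - 4)*(q)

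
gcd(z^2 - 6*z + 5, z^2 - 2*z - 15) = z - 5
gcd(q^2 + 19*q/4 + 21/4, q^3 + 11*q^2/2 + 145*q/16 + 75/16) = q + 3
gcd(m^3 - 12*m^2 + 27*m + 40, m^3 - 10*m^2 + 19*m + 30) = m^2 - 4*m - 5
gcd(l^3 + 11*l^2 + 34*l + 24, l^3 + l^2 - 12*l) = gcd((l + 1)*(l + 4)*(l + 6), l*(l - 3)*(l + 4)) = l + 4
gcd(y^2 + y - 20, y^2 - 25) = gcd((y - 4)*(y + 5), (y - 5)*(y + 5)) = y + 5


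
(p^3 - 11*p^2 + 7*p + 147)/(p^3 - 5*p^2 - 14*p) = (p^2 - 4*p - 21)/(p*(p + 2))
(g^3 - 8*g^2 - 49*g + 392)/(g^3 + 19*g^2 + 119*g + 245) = (g^2 - 15*g + 56)/(g^2 + 12*g + 35)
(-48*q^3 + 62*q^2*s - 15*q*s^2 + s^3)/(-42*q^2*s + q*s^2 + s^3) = (8*q^2 - 9*q*s + s^2)/(s*(7*q + s))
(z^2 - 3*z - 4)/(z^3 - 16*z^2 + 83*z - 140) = (z + 1)/(z^2 - 12*z + 35)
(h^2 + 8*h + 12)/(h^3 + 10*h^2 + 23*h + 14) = (h + 6)/(h^2 + 8*h + 7)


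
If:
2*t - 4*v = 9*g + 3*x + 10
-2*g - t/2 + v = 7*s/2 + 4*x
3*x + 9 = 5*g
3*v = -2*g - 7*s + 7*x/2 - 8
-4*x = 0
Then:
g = 9/5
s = -29/10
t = 189/10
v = 29/10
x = 0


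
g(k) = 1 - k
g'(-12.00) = -1.00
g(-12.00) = 13.00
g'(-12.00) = -1.00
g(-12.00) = 13.00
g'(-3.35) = -1.00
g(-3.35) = 4.35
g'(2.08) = -1.00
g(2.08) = -1.08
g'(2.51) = -1.00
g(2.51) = -1.51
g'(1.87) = -1.00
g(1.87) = -0.87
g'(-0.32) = -1.00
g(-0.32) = 1.32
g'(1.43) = -1.00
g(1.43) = -0.43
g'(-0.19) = -1.00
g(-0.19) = 1.19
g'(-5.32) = -1.00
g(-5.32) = 6.32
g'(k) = -1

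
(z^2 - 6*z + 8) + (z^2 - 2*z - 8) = 2*z^2 - 8*z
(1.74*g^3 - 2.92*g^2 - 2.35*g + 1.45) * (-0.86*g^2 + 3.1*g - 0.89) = -1.4964*g^5 + 7.9052*g^4 - 8.5796*g^3 - 5.9332*g^2 + 6.5865*g - 1.2905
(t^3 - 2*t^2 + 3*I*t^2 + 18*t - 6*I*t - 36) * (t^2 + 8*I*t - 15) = t^5 - 2*t^4 + 11*I*t^4 - 21*t^3 - 22*I*t^3 + 42*t^2 + 99*I*t^2 - 270*t - 198*I*t + 540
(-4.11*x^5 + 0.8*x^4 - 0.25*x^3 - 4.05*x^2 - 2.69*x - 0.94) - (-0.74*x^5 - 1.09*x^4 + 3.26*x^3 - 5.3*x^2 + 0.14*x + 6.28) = -3.37*x^5 + 1.89*x^4 - 3.51*x^3 + 1.25*x^2 - 2.83*x - 7.22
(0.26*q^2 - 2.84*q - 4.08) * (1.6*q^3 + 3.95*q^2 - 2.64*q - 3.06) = 0.416*q^5 - 3.517*q^4 - 18.4324*q^3 - 9.414*q^2 + 19.4616*q + 12.4848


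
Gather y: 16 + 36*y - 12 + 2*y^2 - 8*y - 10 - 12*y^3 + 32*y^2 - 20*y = -12*y^3 + 34*y^2 + 8*y - 6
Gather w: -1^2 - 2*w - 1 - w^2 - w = -w^2 - 3*w - 2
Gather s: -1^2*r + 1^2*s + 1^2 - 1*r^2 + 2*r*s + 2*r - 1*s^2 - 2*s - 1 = -r^2 + r - s^2 + s*(2*r - 1)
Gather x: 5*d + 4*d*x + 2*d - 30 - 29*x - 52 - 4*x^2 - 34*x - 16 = 7*d - 4*x^2 + x*(4*d - 63) - 98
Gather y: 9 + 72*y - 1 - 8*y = 64*y + 8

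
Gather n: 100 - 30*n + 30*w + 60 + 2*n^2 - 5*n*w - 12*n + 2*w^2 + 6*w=2*n^2 + n*(-5*w - 42) + 2*w^2 + 36*w + 160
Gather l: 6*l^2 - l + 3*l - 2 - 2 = 6*l^2 + 2*l - 4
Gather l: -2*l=-2*l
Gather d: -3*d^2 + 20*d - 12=-3*d^2 + 20*d - 12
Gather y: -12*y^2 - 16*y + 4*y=-12*y^2 - 12*y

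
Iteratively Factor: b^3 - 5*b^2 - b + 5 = (b + 1)*(b^2 - 6*b + 5) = (b - 1)*(b + 1)*(b - 5)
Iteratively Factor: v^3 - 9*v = (v)*(v^2 - 9) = v*(v + 3)*(v - 3)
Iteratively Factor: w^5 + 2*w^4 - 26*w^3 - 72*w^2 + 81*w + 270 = (w + 3)*(w^4 - w^3 - 23*w^2 - 3*w + 90) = (w - 2)*(w + 3)*(w^3 + w^2 - 21*w - 45) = (w - 2)*(w + 3)^2*(w^2 - 2*w - 15) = (w - 2)*(w + 3)^3*(w - 5)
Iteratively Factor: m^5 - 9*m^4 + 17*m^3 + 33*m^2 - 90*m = (m - 5)*(m^4 - 4*m^3 - 3*m^2 + 18*m) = (m - 5)*(m + 2)*(m^3 - 6*m^2 + 9*m) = (m - 5)*(m - 3)*(m + 2)*(m^2 - 3*m) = (m - 5)*(m - 3)^2*(m + 2)*(m)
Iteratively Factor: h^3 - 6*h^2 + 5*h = (h - 5)*(h^2 - h) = h*(h - 5)*(h - 1)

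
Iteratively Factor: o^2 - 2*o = (o)*(o - 2)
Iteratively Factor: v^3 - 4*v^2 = (v)*(v^2 - 4*v) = v*(v - 4)*(v)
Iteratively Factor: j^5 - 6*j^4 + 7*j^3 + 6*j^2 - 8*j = (j - 2)*(j^4 - 4*j^3 - j^2 + 4*j) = j*(j - 2)*(j^3 - 4*j^2 - j + 4) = j*(j - 2)*(j - 1)*(j^2 - 3*j - 4) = j*(j - 4)*(j - 2)*(j - 1)*(j + 1)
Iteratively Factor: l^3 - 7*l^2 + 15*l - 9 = (l - 1)*(l^2 - 6*l + 9) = (l - 3)*(l - 1)*(l - 3)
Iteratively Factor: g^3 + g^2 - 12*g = (g + 4)*(g^2 - 3*g) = (g - 3)*(g + 4)*(g)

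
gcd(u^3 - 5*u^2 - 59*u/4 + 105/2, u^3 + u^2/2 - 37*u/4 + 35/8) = u^2 + u - 35/4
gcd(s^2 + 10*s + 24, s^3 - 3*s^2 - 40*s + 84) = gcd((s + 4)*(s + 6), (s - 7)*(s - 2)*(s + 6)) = s + 6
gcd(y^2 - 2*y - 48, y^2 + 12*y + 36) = y + 6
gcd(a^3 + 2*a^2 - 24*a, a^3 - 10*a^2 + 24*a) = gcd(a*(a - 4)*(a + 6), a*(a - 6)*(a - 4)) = a^2 - 4*a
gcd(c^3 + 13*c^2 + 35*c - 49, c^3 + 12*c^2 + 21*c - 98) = c^2 + 14*c + 49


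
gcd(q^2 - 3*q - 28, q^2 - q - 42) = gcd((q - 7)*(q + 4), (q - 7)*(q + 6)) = q - 7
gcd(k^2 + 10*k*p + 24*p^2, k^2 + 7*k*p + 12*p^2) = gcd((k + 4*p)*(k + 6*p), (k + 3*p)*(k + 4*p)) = k + 4*p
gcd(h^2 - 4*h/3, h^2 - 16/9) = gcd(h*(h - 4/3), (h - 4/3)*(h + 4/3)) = h - 4/3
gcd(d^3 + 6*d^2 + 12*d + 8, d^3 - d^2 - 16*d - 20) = d^2 + 4*d + 4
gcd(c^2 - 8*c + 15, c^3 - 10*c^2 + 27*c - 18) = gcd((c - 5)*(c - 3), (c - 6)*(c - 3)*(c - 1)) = c - 3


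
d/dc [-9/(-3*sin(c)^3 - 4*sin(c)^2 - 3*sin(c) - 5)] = 9*(-8*sin(c) + 9*cos(c)^2 - 12)*cos(c)/(3*sin(c)^3 + 4*sin(c)^2 + 3*sin(c) + 5)^2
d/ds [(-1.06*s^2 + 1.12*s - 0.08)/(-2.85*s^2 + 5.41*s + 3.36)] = (-2.5426*s^2 - 7.5792*s + 4.196)/(8.1225*s^4 - 30.837*s^3 + 10.1161*s^2 + 36.3552*s + 11.2896)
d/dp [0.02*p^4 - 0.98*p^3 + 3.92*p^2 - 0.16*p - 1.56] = 0.08*p^3 - 2.94*p^2 + 7.84*p - 0.16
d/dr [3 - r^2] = -2*r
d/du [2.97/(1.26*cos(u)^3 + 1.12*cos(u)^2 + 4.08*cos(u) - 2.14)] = (11.2266*cos(u)^2 + 6.6528*cos(u) + 12.1176)*sin(u)/(1.26*cos(u)^3 + 1.12*cos(u)^2 + 4.08*cos(u) - 2.14)^2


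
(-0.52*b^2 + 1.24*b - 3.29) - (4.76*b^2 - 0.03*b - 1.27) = -5.28*b^2 + 1.27*b - 2.02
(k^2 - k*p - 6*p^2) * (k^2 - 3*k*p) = k^4 - 4*k^3*p - 3*k^2*p^2 + 18*k*p^3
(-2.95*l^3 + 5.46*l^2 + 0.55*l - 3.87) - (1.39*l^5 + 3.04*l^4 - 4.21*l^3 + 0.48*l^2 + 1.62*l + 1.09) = -1.39*l^5 - 3.04*l^4 + 1.26*l^3 + 4.98*l^2 - 1.07*l - 4.96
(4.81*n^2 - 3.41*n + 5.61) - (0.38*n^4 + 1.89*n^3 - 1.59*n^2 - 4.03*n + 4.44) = -0.38*n^4 - 1.89*n^3 + 6.4*n^2 + 0.62*n + 1.17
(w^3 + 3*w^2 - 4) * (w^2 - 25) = w^5 + 3*w^4 - 25*w^3 - 79*w^2 + 100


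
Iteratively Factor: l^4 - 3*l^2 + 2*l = (l + 2)*(l^3 - 2*l^2 + l) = (l - 1)*(l + 2)*(l^2 - l) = l*(l - 1)*(l + 2)*(l - 1)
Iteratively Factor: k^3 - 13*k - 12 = (k + 1)*(k^2 - k - 12) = (k - 4)*(k + 1)*(k + 3)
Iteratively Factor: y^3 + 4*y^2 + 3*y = (y)*(y^2 + 4*y + 3) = y*(y + 3)*(y + 1)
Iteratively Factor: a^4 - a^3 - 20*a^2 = (a + 4)*(a^3 - 5*a^2) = a*(a + 4)*(a^2 - 5*a) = a*(a - 5)*(a + 4)*(a)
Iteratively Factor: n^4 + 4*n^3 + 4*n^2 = (n + 2)*(n^3 + 2*n^2) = n*(n + 2)*(n^2 + 2*n) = n*(n + 2)^2*(n)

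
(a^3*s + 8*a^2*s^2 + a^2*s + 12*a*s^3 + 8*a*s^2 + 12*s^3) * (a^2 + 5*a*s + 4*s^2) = a^5*s + 13*a^4*s^2 + a^4*s + 56*a^3*s^3 + 13*a^3*s^2 + 92*a^2*s^4 + 56*a^2*s^3 + 48*a*s^5 + 92*a*s^4 + 48*s^5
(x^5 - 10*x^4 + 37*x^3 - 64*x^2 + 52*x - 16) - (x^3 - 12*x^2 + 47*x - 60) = x^5 - 10*x^4 + 36*x^3 - 52*x^2 + 5*x + 44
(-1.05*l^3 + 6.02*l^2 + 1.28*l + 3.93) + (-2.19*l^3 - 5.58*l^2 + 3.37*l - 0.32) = -3.24*l^3 + 0.44*l^2 + 4.65*l + 3.61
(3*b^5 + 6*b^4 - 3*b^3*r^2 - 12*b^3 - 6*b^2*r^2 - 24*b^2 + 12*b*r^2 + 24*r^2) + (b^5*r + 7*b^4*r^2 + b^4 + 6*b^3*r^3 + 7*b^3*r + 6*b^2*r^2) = b^5*r + 3*b^5 + 7*b^4*r^2 + 7*b^4 + 6*b^3*r^3 - 3*b^3*r^2 + 7*b^3*r - 12*b^3 - 24*b^2 + 12*b*r^2 + 24*r^2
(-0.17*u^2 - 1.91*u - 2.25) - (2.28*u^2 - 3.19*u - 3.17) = -2.45*u^2 + 1.28*u + 0.92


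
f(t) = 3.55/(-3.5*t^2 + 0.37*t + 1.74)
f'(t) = 3.55*(7.0*t - 0.37)/(-3.5*t^2 + 0.37*t + 1.74)^2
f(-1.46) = -0.57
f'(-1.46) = -0.96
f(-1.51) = -0.52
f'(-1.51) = -0.84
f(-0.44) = 3.95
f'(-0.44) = -15.13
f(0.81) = -13.83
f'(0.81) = 285.64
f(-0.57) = 9.06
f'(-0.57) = -100.75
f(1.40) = -0.77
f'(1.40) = 1.58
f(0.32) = 2.37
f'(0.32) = 2.95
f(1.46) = -0.69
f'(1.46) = 1.30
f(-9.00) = -0.01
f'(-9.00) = -0.00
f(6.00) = -0.03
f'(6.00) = 0.01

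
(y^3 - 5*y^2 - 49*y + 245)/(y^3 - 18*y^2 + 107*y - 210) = (y + 7)/(y - 6)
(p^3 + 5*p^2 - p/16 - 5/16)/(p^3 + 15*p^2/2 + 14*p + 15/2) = (16*p^2 - 1)/(8*(2*p^2 + 5*p + 3))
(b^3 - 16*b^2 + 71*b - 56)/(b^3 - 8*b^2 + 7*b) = (b - 8)/b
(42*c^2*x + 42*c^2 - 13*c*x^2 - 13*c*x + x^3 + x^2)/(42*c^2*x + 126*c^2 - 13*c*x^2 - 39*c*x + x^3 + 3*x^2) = (x + 1)/(x + 3)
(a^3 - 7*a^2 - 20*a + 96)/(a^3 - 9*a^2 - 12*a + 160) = (a - 3)/(a - 5)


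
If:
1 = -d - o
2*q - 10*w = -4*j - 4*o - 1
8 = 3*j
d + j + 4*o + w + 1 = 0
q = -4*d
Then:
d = 13/126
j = 8/3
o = -139/126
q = -26/63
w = 9/14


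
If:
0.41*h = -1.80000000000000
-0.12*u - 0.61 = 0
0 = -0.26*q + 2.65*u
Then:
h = -4.39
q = -51.81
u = -5.08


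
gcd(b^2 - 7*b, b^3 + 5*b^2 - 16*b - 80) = 1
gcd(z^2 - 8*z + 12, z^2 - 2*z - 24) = z - 6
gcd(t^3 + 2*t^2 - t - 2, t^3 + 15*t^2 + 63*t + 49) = t + 1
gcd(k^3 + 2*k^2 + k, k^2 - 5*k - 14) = 1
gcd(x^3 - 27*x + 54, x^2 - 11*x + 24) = x - 3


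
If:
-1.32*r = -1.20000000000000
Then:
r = 0.91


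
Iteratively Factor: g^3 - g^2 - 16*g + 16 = (g - 4)*(g^2 + 3*g - 4) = (g - 4)*(g - 1)*(g + 4)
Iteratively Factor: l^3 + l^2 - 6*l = (l)*(l^2 + l - 6) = l*(l - 2)*(l + 3)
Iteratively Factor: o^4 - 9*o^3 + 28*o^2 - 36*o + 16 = (o - 2)*(o^3 - 7*o^2 + 14*o - 8) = (o - 2)*(o - 1)*(o^2 - 6*o + 8) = (o - 4)*(o - 2)*(o - 1)*(o - 2)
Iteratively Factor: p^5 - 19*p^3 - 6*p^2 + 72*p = (p - 2)*(p^4 + 2*p^3 - 15*p^2 - 36*p) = (p - 2)*(p + 3)*(p^3 - p^2 - 12*p) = (p - 4)*(p - 2)*(p + 3)*(p^2 + 3*p) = (p - 4)*(p - 2)*(p + 3)^2*(p)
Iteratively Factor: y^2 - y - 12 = (y - 4)*(y + 3)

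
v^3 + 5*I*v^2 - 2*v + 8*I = (v - I)*(v + 2*I)*(v + 4*I)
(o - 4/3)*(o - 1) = o^2 - 7*o/3 + 4/3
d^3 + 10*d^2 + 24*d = d*(d + 4)*(d + 6)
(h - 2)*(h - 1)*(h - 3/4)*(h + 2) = h^4 - 7*h^3/4 - 13*h^2/4 + 7*h - 3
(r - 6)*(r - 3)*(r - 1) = r^3 - 10*r^2 + 27*r - 18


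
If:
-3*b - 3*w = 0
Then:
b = -w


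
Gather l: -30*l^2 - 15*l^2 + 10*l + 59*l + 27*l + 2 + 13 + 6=-45*l^2 + 96*l + 21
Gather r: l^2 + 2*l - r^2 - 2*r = l^2 + 2*l - r^2 - 2*r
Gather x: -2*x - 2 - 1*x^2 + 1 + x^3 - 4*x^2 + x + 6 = x^3 - 5*x^2 - x + 5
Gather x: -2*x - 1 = -2*x - 1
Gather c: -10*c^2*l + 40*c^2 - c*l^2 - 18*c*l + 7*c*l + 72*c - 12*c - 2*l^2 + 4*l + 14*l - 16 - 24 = c^2*(40 - 10*l) + c*(-l^2 - 11*l + 60) - 2*l^2 + 18*l - 40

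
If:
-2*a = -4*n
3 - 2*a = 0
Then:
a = 3/2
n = 3/4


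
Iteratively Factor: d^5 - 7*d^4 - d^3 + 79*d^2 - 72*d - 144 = (d + 1)*(d^4 - 8*d^3 + 7*d^2 + 72*d - 144) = (d - 4)*(d + 1)*(d^3 - 4*d^2 - 9*d + 36) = (d - 4)*(d + 1)*(d + 3)*(d^2 - 7*d + 12) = (d - 4)^2*(d + 1)*(d + 3)*(d - 3)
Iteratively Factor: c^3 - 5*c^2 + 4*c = (c - 1)*(c^2 - 4*c) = c*(c - 1)*(c - 4)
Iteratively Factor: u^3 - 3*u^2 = (u - 3)*(u^2) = u*(u - 3)*(u)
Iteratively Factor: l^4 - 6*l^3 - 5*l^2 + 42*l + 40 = (l + 1)*(l^3 - 7*l^2 + 2*l + 40) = (l - 4)*(l + 1)*(l^2 - 3*l - 10) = (l - 5)*(l - 4)*(l + 1)*(l + 2)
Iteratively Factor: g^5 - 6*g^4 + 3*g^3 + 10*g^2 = (g - 2)*(g^4 - 4*g^3 - 5*g^2) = (g - 2)*(g + 1)*(g^3 - 5*g^2) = g*(g - 2)*(g + 1)*(g^2 - 5*g) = g^2*(g - 2)*(g + 1)*(g - 5)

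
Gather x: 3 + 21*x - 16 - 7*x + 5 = 14*x - 8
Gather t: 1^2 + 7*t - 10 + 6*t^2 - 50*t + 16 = 6*t^2 - 43*t + 7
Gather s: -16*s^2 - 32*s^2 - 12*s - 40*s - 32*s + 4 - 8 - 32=-48*s^2 - 84*s - 36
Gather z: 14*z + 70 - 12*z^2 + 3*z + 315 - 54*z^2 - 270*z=-66*z^2 - 253*z + 385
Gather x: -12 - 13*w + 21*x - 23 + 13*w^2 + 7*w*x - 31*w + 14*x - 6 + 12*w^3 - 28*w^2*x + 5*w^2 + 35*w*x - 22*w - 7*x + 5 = 12*w^3 + 18*w^2 - 66*w + x*(-28*w^2 + 42*w + 28) - 36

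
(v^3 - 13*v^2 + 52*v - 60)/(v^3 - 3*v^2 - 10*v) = (v^2 - 8*v + 12)/(v*(v + 2))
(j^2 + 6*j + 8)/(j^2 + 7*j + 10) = (j + 4)/(j + 5)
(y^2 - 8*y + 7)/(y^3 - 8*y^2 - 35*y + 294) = (y - 1)/(y^2 - y - 42)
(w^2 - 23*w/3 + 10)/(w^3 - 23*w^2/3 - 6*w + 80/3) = (w - 6)/(w^2 - 6*w - 16)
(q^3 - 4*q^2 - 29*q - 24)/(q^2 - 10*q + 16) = (q^2 + 4*q + 3)/(q - 2)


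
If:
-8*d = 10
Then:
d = -5/4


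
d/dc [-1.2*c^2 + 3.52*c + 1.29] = 3.52 - 2.4*c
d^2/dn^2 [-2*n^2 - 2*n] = -4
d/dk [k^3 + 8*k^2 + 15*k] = 3*k^2 + 16*k + 15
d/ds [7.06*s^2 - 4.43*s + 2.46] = 14.12*s - 4.43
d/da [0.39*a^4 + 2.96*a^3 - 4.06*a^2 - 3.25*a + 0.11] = 1.56*a^3 + 8.88*a^2 - 8.12*a - 3.25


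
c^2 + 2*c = c*(c + 2)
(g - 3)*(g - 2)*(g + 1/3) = g^3 - 14*g^2/3 + 13*g/3 + 2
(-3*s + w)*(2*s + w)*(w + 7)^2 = -6*s^2*w^2 - 84*s^2*w - 294*s^2 - s*w^3 - 14*s*w^2 - 49*s*w + w^4 + 14*w^3 + 49*w^2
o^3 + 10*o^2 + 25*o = o*(o + 5)^2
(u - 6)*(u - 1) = u^2 - 7*u + 6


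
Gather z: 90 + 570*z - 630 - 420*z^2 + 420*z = -420*z^2 + 990*z - 540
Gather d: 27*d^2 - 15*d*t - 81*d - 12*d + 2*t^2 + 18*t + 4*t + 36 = 27*d^2 + d*(-15*t - 93) + 2*t^2 + 22*t + 36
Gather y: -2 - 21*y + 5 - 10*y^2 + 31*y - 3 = -10*y^2 + 10*y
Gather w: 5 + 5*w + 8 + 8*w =13*w + 13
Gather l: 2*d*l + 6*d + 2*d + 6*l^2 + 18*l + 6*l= 8*d + 6*l^2 + l*(2*d + 24)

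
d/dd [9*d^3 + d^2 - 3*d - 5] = 27*d^2 + 2*d - 3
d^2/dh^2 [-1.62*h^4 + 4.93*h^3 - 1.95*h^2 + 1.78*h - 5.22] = -19.44*h^2 + 29.58*h - 3.9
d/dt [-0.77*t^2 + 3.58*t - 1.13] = 3.58 - 1.54*t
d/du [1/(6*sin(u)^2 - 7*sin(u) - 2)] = (7 - 12*sin(u))*cos(u)/(-6*sin(u)^2 + 7*sin(u) + 2)^2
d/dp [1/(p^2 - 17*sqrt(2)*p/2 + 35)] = 2*(-4*p + 17*sqrt(2))/(2*p^2 - 17*sqrt(2)*p + 70)^2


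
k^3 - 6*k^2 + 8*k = k*(k - 4)*(k - 2)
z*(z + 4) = z^2 + 4*z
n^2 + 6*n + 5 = (n + 1)*(n + 5)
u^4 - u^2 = u^2*(u - 1)*(u + 1)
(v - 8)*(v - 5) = v^2 - 13*v + 40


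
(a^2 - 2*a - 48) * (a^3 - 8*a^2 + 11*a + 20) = a^5 - 10*a^4 - 21*a^3 + 382*a^2 - 568*a - 960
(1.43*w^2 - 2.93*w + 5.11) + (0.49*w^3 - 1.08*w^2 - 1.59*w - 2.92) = 0.49*w^3 + 0.35*w^2 - 4.52*w + 2.19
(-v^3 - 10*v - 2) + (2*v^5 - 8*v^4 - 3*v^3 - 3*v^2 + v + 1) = 2*v^5 - 8*v^4 - 4*v^3 - 3*v^2 - 9*v - 1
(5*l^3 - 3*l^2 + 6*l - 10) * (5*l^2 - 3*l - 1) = 25*l^5 - 30*l^4 + 34*l^3 - 65*l^2 + 24*l + 10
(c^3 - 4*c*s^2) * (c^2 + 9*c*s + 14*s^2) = c^5 + 9*c^4*s + 10*c^3*s^2 - 36*c^2*s^3 - 56*c*s^4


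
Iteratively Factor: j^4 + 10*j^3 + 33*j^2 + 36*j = (j + 3)*(j^3 + 7*j^2 + 12*j) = (j + 3)^2*(j^2 + 4*j) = (j + 3)^2*(j + 4)*(j)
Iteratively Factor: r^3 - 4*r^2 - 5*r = (r + 1)*(r^2 - 5*r) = (r - 5)*(r + 1)*(r)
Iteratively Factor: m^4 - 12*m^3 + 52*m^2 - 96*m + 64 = (m - 4)*(m^3 - 8*m^2 + 20*m - 16) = (m - 4)*(m - 2)*(m^2 - 6*m + 8) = (m - 4)*(m - 2)^2*(m - 4)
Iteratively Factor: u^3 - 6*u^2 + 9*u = (u - 3)*(u^2 - 3*u) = u*(u - 3)*(u - 3)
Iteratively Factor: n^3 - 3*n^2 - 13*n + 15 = (n - 5)*(n^2 + 2*n - 3) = (n - 5)*(n - 1)*(n + 3)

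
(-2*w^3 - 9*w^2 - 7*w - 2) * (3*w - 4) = -6*w^4 - 19*w^3 + 15*w^2 + 22*w + 8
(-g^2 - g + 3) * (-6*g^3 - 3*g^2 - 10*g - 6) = 6*g^5 + 9*g^4 - 5*g^3 + 7*g^2 - 24*g - 18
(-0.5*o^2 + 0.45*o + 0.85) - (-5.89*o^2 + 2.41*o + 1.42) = 5.39*o^2 - 1.96*o - 0.57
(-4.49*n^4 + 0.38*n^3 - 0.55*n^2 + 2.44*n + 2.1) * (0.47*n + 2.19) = -2.1103*n^5 - 9.6545*n^4 + 0.5737*n^3 - 0.0577000000000003*n^2 + 6.3306*n + 4.599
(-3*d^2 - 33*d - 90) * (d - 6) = -3*d^3 - 15*d^2 + 108*d + 540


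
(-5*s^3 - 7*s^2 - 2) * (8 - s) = 5*s^4 - 33*s^3 - 56*s^2 + 2*s - 16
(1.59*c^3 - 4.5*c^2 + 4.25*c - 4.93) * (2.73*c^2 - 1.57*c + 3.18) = 4.3407*c^5 - 14.7813*c^4 + 23.7237*c^3 - 34.4414*c^2 + 21.2551*c - 15.6774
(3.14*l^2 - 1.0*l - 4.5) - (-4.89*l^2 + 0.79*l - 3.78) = 8.03*l^2 - 1.79*l - 0.72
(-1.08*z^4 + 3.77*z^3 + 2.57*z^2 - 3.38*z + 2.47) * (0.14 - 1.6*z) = 1.728*z^5 - 6.1832*z^4 - 3.5842*z^3 + 5.7678*z^2 - 4.4252*z + 0.3458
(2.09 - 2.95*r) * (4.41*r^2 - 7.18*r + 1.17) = -13.0095*r^3 + 30.3979*r^2 - 18.4577*r + 2.4453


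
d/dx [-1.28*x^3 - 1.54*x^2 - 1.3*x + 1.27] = -3.84*x^2 - 3.08*x - 1.3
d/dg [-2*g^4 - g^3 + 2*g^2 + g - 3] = -8*g^3 - 3*g^2 + 4*g + 1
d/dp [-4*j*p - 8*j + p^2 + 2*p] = -4*j + 2*p + 2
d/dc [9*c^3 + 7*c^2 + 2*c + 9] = 27*c^2 + 14*c + 2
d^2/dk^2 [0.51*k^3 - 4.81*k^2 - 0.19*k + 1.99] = 3.06*k - 9.62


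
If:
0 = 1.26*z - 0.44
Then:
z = 0.35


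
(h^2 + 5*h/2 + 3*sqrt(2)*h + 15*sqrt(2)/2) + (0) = h^2 + 5*h/2 + 3*sqrt(2)*h + 15*sqrt(2)/2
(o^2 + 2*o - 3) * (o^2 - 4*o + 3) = o^4 - 2*o^3 - 8*o^2 + 18*o - 9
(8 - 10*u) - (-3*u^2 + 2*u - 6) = 3*u^2 - 12*u + 14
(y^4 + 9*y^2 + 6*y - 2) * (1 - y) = -y^5 + y^4 - 9*y^3 + 3*y^2 + 8*y - 2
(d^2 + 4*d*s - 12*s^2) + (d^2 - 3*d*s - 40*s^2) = 2*d^2 + d*s - 52*s^2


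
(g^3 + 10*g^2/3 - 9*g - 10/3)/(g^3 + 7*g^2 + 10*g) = (3*g^2 - 5*g - 2)/(3*g*(g + 2))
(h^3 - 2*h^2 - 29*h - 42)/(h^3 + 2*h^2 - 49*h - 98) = (h + 3)/(h + 7)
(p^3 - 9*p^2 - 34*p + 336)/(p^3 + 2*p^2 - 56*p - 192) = (p - 7)/(p + 4)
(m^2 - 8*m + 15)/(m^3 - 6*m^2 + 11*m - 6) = (m - 5)/(m^2 - 3*m + 2)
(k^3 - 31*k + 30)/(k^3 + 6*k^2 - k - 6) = (k - 5)/(k + 1)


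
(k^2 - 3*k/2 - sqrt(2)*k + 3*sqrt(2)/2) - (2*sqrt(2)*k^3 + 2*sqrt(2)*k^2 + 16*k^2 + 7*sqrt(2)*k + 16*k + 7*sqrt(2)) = -2*sqrt(2)*k^3 - 15*k^2 - 2*sqrt(2)*k^2 - 35*k/2 - 8*sqrt(2)*k - 11*sqrt(2)/2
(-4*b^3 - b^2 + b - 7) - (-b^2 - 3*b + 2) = -4*b^3 + 4*b - 9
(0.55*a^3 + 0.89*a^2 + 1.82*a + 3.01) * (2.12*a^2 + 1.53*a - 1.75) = 1.166*a^5 + 2.7283*a^4 + 4.2576*a^3 + 7.6083*a^2 + 1.4203*a - 5.2675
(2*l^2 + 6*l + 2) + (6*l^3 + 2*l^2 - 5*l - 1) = 6*l^3 + 4*l^2 + l + 1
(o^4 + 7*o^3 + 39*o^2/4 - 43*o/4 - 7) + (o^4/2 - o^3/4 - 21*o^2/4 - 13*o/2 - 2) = 3*o^4/2 + 27*o^3/4 + 9*o^2/2 - 69*o/4 - 9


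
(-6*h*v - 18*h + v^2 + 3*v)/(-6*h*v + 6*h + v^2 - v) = (v + 3)/(v - 1)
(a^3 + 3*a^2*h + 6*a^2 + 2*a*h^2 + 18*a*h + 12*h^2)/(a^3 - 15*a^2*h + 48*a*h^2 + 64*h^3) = (a^2 + 2*a*h + 6*a + 12*h)/(a^2 - 16*a*h + 64*h^2)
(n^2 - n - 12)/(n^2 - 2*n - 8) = (n + 3)/(n + 2)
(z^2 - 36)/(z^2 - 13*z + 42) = (z + 6)/(z - 7)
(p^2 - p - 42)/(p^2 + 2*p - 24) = (p - 7)/(p - 4)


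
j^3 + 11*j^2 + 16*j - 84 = (j - 2)*(j + 6)*(j + 7)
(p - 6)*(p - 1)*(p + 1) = p^3 - 6*p^2 - p + 6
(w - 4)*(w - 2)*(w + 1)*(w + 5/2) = w^4 - 5*w^3/2 - 21*w^2/2 + 13*w + 20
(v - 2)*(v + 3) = v^2 + v - 6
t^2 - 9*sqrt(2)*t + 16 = (t - 8*sqrt(2))*(t - sqrt(2))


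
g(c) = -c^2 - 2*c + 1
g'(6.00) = -14.00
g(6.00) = -47.00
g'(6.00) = -14.00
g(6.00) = -47.00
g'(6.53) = -15.06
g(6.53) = -54.70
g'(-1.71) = 1.42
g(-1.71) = 1.50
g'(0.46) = -2.92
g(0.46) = -0.13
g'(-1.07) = 0.14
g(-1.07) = 2.00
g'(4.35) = -10.70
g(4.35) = -26.62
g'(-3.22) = 4.44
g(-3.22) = -2.93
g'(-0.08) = -1.84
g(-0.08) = 1.15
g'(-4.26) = 6.52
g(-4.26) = -8.63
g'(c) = -2*c - 2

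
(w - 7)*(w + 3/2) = w^2 - 11*w/2 - 21/2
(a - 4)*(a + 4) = a^2 - 16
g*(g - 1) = g^2 - g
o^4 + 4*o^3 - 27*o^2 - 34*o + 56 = (o - 4)*(o - 1)*(o + 2)*(o + 7)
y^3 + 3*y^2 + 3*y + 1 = (y + 1)^3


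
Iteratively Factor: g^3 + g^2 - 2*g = (g + 2)*(g^2 - g) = (g - 1)*(g + 2)*(g)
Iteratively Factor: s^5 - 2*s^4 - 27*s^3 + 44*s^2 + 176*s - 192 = (s - 1)*(s^4 - s^3 - 28*s^2 + 16*s + 192) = (s - 4)*(s - 1)*(s^3 + 3*s^2 - 16*s - 48) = (s - 4)*(s - 1)*(s + 3)*(s^2 - 16) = (s - 4)^2*(s - 1)*(s + 3)*(s + 4)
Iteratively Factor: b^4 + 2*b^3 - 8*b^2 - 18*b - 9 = (b + 1)*(b^3 + b^2 - 9*b - 9) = (b - 3)*(b + 1)*(b^2 + 4*b + 3) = (b - 3)*(b + 1)*(b + 3)*(b + 1)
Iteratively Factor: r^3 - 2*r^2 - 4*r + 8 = (r - 2)*(r^2 - 4) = (r - 2)*(r + 2)*(r - 2)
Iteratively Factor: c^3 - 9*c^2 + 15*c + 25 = (c - 5)*(c^2 - 4*c - 5) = (c - 5)^2*(c + 1)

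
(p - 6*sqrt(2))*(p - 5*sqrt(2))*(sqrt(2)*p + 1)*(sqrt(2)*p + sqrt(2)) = 2*p^4 - 21*sqrt(2)*p^3 + 2*p^3 - 21*sqrt(2)*p^2 + 98*p^2 + 60*sqrt(2)*p + 98*p + 60*sqrt(2)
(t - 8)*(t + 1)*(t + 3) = t^3 - 4*t^2 - 29*t - 24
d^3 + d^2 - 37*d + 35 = (d - 5)*(d - 1)*(d + 7)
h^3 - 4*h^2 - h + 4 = (h - 4)*(h - 1)*(h + 1)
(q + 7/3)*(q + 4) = q^2 + 19*q/3 + 28/3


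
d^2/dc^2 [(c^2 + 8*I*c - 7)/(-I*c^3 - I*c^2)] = (2*I*c^4 - 48*c^3 + c^2*(-48 - 84*I) + c*(-16 - 112*I) - 42*I)/(c^7 + 3*c^6 + 3*c^5 + c^4)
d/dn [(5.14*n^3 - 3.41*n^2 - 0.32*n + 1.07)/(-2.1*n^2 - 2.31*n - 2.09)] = (-10.794*n^4 - 23.7468*n^3 - 25.0227*n^2 + 18.7478*n + 3.1405)/(4.41*n^4 + 9.702*n^3 + 14.1141*n^2 + 9.6558*n + 4.3681)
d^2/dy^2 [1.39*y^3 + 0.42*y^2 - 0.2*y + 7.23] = 8.34*y + 0.84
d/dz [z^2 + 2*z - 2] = 2*z + 2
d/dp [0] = 0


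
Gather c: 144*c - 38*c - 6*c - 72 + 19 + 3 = 100*c - 50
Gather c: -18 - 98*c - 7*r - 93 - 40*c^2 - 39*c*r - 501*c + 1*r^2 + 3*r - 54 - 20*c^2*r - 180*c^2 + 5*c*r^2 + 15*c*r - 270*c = c^2*(-20*r - 220) + c*(5*r^2 - 24*r - 869) + r^2 - 4*r - 165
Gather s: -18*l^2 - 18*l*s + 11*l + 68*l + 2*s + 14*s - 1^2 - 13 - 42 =-18*l^2 + 79*l + s*(16 - 18*l) - 56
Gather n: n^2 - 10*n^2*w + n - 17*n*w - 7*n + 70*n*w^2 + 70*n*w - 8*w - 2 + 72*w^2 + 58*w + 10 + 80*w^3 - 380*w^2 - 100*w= n^2*(1 - 10*w) + n*(70*w^2 + 53*w - 6) + 80*w^3 - 308*w^2 - 50*w + 8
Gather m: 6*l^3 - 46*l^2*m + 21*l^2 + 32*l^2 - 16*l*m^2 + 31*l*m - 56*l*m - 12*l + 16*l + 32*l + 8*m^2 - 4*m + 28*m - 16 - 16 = 6*l^3 + 53*l^2 + 36*l + m^2*(8 - 16*l) + m*(-46*l^2 - 25*l + 24) - 32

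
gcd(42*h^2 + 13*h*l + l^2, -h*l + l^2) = 1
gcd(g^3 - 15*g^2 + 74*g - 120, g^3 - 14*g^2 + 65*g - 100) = g^2 - 9*g + 20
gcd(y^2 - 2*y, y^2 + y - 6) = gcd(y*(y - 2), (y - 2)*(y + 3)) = y - 2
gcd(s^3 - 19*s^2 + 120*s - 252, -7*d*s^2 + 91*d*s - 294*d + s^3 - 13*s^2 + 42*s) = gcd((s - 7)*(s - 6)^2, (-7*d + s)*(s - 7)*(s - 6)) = s^2 - 13*s + 42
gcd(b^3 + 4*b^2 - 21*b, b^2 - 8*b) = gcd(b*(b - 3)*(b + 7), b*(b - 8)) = b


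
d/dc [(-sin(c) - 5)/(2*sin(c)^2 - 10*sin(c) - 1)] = (20*sin(c) - cos(2*c) - 48)*cos(c)/(10*sin(c) + cos(2*c))^2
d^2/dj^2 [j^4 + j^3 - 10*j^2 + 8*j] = 12*j^2 + 6*j - 20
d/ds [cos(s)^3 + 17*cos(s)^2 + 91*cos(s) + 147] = (3*sin(s)^2 - 34*cos(s) - 94)*sin(s)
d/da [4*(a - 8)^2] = 8*a - 64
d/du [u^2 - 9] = 2*u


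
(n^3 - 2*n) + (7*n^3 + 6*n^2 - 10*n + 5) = 8*n^3 + 6*n^2 - 12*n + 5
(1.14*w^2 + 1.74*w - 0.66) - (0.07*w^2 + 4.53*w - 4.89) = 1.07*w^2 - 2.79*w + 4.23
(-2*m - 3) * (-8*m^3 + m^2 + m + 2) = 16*m^4 + 22*m^3 - 5*m^2 - 7*m - 6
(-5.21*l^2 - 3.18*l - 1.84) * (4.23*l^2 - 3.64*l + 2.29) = -22.0383*l^4 + 5.513*l^3 - 8.1389*l^2 - 0.5846*l - 4.2136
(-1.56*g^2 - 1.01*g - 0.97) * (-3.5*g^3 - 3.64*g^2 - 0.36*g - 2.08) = 5.46*g^5 + 9.2134*g^4 + 7.633*g^3 + 7.1392*g^2 + 2.45*g + 2.0176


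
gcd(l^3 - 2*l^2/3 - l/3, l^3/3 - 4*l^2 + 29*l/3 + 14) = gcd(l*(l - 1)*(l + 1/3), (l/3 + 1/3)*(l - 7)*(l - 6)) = 1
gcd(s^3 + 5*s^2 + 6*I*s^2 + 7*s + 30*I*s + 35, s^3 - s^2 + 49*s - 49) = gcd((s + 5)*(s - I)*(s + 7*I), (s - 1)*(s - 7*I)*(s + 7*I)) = s + 7*I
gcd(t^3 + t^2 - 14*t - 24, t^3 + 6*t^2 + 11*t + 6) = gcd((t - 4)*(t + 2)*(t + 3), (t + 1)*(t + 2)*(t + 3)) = t^2 + 5*t + 6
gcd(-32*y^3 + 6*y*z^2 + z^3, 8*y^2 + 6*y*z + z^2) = 4*y + z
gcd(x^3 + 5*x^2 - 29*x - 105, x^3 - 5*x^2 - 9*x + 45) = x^2 - 2*x - 15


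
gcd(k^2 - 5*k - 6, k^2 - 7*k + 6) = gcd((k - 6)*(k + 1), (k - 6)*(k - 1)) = k - 6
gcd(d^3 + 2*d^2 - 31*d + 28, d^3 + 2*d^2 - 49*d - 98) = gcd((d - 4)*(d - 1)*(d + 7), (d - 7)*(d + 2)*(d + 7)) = d + 7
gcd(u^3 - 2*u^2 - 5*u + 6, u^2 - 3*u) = u - 3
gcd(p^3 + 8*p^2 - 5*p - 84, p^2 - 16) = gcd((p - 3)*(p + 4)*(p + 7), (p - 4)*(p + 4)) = p + 4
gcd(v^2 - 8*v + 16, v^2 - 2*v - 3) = 1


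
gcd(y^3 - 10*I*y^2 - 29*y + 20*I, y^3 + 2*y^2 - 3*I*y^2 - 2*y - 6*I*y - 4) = y - I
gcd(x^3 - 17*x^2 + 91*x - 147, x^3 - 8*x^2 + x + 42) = x^2 - 10*x + 21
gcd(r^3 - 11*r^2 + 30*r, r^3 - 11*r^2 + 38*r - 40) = r - 5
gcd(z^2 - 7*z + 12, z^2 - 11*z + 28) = z - 4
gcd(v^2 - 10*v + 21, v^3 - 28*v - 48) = 1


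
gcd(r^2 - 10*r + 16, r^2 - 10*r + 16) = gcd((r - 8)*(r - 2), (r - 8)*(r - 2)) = r^2 - 10*r + 16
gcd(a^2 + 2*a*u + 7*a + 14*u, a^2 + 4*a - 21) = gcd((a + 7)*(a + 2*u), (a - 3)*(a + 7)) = a + 7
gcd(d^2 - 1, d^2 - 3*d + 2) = d - 1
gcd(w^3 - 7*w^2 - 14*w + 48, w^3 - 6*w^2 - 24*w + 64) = w^2 - 10*w + 16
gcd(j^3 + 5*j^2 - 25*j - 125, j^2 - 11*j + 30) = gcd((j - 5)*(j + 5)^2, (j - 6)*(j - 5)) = j - 5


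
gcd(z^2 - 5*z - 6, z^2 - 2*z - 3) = z + 1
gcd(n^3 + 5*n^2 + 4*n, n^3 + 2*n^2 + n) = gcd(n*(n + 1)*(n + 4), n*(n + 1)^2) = n^2 + n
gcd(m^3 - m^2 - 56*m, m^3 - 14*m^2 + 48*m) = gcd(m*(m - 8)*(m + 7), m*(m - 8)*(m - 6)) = m^2 - 8*m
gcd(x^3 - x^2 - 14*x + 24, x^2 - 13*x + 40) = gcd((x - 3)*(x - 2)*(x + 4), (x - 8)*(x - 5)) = 1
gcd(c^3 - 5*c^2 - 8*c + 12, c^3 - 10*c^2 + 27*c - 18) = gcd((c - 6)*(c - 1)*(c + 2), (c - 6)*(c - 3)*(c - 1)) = c^2 - 7*c + 6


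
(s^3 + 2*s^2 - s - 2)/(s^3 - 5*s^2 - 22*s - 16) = (s - 1)/(s - 8)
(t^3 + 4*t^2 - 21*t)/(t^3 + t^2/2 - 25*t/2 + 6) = 2*t*(t + 7)/(2*t^2 + 7*t - 4)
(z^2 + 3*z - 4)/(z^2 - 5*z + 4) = (z + 4)/(z - 4)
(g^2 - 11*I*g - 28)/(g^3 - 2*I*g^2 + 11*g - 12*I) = (g - 7*I)/(g^2 + 2*I*g + 3)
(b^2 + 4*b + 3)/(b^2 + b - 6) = (b + 1)/(b - 2)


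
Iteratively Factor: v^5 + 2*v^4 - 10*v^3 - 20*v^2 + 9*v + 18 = (v + 1)*(v^4 + v^3 - 11*v^2 - 9*v + 18) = (v - 1)*(v + 1)*(v^3 + 2*v^2 - 9*v - 18) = (v - 1)*(v + 1)*(v + 2)*(v^2 - 9) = (v - 1)*(v + 1)*(v + 2)*(v + 3)*(v - 3)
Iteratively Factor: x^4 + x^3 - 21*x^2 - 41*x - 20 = (x + 4)*(x^3 - 3*x^2 - 9*x - 5) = (x - 5)*(x + 4)*(x^2 + 2*x + 1) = (x - 5)*(x + 1)*(x + 4)*(x + 1)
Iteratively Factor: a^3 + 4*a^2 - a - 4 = (a + 4)*(a^2 - 1) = (a + 1)*(a + 4)*(a - 1)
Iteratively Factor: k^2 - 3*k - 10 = (k + 2)*(k - 5)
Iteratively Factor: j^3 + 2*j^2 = (j)*(j^2 + 2*j) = j*(j + 2)*(j)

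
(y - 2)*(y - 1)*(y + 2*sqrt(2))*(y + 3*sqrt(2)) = y^4 - 3*y^3 + 5*sqrt(2)*y^3 - 15*sqrt(2)*y^2 + 14*y^2 - 36*y + 10*sqrt(2)*y + 24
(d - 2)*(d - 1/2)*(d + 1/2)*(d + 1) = d^4 - d^3 - 9*d^2/4 + d/4 + 1/2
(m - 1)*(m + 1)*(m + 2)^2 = m^4 + 4*m^3 + 3*m^2 - 4*m - 4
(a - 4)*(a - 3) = a^2 - 7*a + 12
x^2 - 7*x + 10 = (x - 5)*(x - 2)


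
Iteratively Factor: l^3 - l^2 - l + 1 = (l - 1)*(l^2 - 1) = (l - 1)*(l + 1)*(l - 1)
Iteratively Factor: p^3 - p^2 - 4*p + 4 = (p - 2)*(p^2 + p - 2) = (p - 2)*(p - 1)*(p + 2)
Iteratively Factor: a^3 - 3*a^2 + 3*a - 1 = (a - 1)*(a^2 - 2*a + 1) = (a - 1)^2*(a - 1)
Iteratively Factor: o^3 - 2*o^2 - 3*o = (o + 1)*(o^2 - 3*o) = o*(o + 1)*(o - 3)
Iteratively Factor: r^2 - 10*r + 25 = (r - 5)*(r - 5)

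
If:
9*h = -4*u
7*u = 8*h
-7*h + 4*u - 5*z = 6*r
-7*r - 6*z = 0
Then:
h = 0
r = 0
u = 0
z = 0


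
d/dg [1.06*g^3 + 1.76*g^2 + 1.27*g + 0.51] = 3.18*g^2 + 3.52*g + 1.27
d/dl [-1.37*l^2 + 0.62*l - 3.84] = 0.62 - 2.74*l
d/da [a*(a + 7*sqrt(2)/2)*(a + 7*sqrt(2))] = 3*a^2 + 21*sqrt(2)*a + 49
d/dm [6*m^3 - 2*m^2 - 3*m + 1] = 18*m^2 - 4*m - 3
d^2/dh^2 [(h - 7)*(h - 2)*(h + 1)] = 6*h - 16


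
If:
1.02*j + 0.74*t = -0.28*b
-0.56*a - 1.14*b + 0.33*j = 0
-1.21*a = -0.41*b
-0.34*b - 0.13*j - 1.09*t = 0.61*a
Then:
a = 0.00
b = 0.00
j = 0.00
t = 0.00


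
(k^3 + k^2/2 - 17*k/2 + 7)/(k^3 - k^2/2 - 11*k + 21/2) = (k - 2)/(k - 3)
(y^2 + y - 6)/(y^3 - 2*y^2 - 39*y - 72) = (y - 2)/(y^2 - 5*y - 24)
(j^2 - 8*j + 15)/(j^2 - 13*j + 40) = (j - 3)/(j - 8)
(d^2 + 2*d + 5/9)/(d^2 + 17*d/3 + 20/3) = (d + 1/3)/(d + 4)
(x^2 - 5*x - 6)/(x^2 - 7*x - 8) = (x - 6)/(x - 8)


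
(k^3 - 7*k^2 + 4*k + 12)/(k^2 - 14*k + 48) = (k^2 - k - 2)/(k - 8)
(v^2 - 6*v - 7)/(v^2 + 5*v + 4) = (v - 7)/(v + 4)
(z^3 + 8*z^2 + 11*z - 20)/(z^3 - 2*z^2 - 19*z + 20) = (z + 5)/(z - 5)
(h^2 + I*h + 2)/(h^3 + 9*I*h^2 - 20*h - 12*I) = (h - I)/(h^2 + 7*I*h - 6)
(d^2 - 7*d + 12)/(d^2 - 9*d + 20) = (d - 3)/(d - 5)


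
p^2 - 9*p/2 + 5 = (p - 5/2)*(p - 2)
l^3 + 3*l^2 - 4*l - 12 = (l - 2)*(l + 2)*(l + 3)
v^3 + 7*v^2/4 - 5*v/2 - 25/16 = (v - 5/4)*(v + 1/2)*(v + 5/2)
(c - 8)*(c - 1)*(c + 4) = c^3 - 5*c^2 - 28*c + 32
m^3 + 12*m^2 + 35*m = m*(m + 5)*(m + 7)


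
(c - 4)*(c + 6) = c^2 + 2*c - 24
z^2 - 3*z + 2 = (z - 2)*(z - 1)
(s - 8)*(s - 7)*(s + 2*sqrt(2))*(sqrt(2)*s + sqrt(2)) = sqrt(2)*s^4 - 14*sqrt(2)*s^3 + 4*s^3 - 56*s^2 + 41*sqrt(2)*s^2 + 56*sqrt(2)*s + 164*s + 224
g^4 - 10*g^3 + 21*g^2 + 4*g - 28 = (g - 7)*(g - 2)^2*(g + 1)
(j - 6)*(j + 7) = j^2 + j - 42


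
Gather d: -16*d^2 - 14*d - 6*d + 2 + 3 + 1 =-16*d^2 - 20*d + 6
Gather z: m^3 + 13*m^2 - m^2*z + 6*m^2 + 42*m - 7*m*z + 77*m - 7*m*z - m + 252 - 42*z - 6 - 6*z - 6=m^3 + 19*m^2 + 118*m + z*(-m^2 - 14*m - 48) + 240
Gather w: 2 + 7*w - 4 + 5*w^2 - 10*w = 5*w^2 - 3*w - 2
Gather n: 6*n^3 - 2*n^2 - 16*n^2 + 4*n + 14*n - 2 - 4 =6*n^3 - 18*n^2 + 18*n - 6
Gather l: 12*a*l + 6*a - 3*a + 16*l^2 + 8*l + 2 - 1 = 3*a + 16*l^2 + l*(12*a + 8) + 1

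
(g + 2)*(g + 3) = g^2 + 5*g + 6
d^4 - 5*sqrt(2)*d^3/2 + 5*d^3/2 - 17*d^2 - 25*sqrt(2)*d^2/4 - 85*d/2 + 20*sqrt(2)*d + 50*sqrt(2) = (d + 5/2)*(d - 4*sqrt(2))*(d - sqrt(2))*(d + 5*sqrt(2)/2)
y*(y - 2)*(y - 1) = y^3 - 3*y^2 + 2*y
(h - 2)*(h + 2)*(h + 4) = h^3 + 4*h^2 - 4*h - 16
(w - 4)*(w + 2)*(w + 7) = w^3 + 5*w^2 - 22*w - 56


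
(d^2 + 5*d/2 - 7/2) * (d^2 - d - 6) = d^4 + 3*d^3/2 - 12*d^2 - 23*d/2 + 21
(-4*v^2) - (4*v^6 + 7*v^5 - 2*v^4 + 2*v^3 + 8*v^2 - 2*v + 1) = -4*v^6 - 7*v^5 + 2*v^4 - 2*v^3 - 12*v^2 + 2*v - 1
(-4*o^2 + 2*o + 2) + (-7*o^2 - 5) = -11*o^2 + 2*o - 3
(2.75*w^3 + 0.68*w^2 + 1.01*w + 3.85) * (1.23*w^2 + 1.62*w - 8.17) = 3.3825*w^5 + 5.2914*w^4 - 20.1236*w^3 + 0.8161*w^2 - 2.0147*w - 31.4545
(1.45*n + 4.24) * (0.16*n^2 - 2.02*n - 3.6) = 0.232*n^3 - 2.2506*n^2 - 13.7848*n - 15.264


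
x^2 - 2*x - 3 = (x - 3)*(x + 1)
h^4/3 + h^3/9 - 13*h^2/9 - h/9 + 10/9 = (h/3 + 1/3)*(h - 5/3)*(h - 1)*(h + 2)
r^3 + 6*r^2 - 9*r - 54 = (r - 3)*(r + 3)*(r + 6)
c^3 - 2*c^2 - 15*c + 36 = (c - 3)^2*(c + 4)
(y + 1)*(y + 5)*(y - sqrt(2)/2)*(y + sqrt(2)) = y^4 + sqrt(2)*y^3/2 + 6*y^3 + 4*y^2 + 3*sqrt(2)*y^2 - 6*y + 5*sqrt(2)*y/2 - 5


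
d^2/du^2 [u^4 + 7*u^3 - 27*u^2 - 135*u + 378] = 12*u^2 + 42*u - 54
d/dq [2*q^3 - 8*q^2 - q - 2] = 6*q^2 - 16*q - 1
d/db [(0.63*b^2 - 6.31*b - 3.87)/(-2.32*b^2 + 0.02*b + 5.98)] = (-14.6266*b^2 - 10.422*b - 37.6564)/(5.3824*b^4 - 0.0928*b^3 - 27.7468*b^2 + 0.2392*b + 35.7604)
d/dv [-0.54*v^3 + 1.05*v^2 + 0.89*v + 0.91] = -1.62*v^2 + 2.1*v + 0.89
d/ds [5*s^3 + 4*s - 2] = 15*s^2 + 4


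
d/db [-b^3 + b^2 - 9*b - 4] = -3*b^2 + 2*b - 9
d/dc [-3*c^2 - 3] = -6*c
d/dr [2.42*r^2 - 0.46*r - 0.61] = 4.84*r - 0.46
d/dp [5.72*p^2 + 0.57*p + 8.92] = 11.44*p + 0.57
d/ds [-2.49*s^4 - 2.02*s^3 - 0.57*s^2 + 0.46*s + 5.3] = -9.96*s^3 - 6.06*s^2 - 1.14*s + 0.46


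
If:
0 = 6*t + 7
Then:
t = -7/6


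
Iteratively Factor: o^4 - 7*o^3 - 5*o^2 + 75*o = (o + 3)*(o^3 - 10*o^2 + 25*o) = (o - 5)*(o + 3)*(o^2 - 5*o) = o*(o - 5)*(o + 3)*(o - 5)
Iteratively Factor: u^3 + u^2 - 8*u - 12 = (u - 3)*(u^2 + 4*u + 4) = (u - 3)*(u + 2)*(u + 2)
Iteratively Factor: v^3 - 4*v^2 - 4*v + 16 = (v - 2)*(v^2 - 2*v - 8) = (v - 2)*(v + 2)*(v - 4)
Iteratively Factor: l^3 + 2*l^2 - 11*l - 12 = (l + 4)*(l^2 - 2*l - 3) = (l - 3)*(l + 4)*(l + 1)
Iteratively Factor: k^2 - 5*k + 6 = (k - 3)*(k - 2)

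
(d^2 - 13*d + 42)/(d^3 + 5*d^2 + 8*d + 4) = (d^2 - 13*d + 42)/(d^3 + 5*d^2 + 8*d + 4)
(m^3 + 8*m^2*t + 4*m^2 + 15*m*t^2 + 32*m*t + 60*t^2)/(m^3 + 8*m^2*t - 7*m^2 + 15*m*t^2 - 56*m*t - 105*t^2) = (m + 4)/(m - 7)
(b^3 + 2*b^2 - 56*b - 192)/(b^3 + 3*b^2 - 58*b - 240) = (b + 4)/(b + 5)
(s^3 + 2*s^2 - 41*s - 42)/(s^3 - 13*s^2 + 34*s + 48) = (s + 7)/(s - 8)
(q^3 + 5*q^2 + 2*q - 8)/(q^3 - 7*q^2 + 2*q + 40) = (q^2 + 3*q - 4)/(q^2 - 9*q + 20)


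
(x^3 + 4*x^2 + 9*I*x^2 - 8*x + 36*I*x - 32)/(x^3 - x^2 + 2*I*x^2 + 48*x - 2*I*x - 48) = (x^2 + x*(4 + I) + 4*I)/(x^2 - x*(1 + 6*I) + 6*I)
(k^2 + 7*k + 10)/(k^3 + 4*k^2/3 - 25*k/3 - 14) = 3*(k + 5)/(3*k^2 - 2*k - 21)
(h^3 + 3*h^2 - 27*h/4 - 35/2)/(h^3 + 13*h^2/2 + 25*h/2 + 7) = (h - 5/2)/(h + 1)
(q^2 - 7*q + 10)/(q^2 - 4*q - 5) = (q - 2)/(q + 1)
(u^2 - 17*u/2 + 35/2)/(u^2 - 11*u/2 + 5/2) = (2*u - 7)/(2*u - 1)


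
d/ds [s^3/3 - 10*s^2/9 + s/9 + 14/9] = s^2 - 20*s/9 + 1/9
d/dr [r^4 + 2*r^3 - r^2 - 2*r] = 4*r^3 + 6*r^2 - 2*r - 2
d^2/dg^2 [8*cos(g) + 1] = -8*cos(g)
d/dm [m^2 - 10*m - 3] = 2*m - 10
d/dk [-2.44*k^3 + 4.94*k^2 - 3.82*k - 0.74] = -7.32*k^2 + 9.88*k - 3.82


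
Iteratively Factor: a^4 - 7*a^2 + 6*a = (a)*(a^3 - 7*a + 6) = a*(a - 1)*(a^2 + a - 6) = a*(a - 2)*(a - 1)*(a + 3)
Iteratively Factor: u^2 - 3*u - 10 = (u - 5)*(u + 2)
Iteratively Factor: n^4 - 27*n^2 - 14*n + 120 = (n + 4)*(n^3 - 4*n^2 - 11*n + 30) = (n - 2)*(n + 4)*(n^2 - 2*n - 15) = (n - 2)*(n + 3)*(n + 4)*(n - 5)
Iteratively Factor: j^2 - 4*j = (j)*(j - 4)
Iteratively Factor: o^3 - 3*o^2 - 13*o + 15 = (o - 5)*(o^2 + 2*o - 3) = (o - 5)*(o + 3)*(o - 1)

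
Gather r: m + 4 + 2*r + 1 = m + 2*r + 5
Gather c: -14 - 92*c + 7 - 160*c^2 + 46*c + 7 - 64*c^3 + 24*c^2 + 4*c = -64*c^3 - 136*c^2 - 42*c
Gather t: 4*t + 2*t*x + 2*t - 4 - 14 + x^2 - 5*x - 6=t*(2*x + 6) + x^2 - 5*x - 24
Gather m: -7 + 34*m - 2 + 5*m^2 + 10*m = 5*m^2 + 44*m - 9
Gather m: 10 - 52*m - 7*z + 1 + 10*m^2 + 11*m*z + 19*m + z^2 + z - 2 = 10*m^2 + m*(11*z - 33) + z^2 - 6*z + 9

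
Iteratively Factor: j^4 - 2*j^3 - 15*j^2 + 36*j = (j - 3)*(j^3 + j^2 - 12*j) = (j - 3)^2*(j^2 + 4*j) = (j - 3)^2*(j + 4)*(j)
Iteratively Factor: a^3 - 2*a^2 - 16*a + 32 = (a + 4)*(a^2 - 6*a + 8) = (a - 4)*(a + 4)*(a - 2)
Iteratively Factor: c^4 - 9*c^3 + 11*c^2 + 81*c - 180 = (c + 3)*(c^3 - 12*c^2 + 47*c - 60) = (c - 3)*(c + 3)*(c^2 - 9*c + 20) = (c - 4)*(c - 3)*(c + 3)*(c - 5)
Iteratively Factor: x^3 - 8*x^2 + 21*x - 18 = (x - 3)*(x^2 - 5*x + 6) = (x - 3)*(x - 2)*(x - 3)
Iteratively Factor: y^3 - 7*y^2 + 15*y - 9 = (y - 1)*(y^2 - 6*y + 9) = (y - 3)*(y - 1)*(y - 3)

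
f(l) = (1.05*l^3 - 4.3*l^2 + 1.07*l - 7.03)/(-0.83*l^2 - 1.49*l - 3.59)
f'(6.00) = -1.03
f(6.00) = -1.68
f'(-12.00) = -1.22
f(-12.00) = 23.32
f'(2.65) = -0.52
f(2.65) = 1.11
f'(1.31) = -0.12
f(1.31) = 1.53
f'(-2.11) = -3.53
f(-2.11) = 9.25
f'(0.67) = -0.18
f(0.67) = 1.60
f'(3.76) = -0.77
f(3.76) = 0.38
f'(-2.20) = -3.37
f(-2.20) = 9.56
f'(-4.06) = -1.48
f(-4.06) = 13.59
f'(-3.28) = -1.90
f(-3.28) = 12.30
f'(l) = (1.66*l + 1.49)*(1.05*l^3 - 4.3*l^2 + 1.07*l - 7.03)/(-0.83*l^2 - 1.49*l - 3.59)^2 + (3.15*l^2 - 8.6*l + 1.07)/(-0.83*l^2 - 1.49*l - 3.59)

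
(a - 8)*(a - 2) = a^2 - 10*a + 16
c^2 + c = c*(c + 1)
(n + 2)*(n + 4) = n^2 + 6*n + 8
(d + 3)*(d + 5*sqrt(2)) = d^2 + 3*d + 5*sqrt(2)*d + 15*sqrt(2)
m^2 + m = m*(m + 1)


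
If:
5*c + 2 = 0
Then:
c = -2/5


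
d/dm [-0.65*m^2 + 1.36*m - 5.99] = 1.36 - 1.3*m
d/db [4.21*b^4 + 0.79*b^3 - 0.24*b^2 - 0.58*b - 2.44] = 16.84*b^3 + 2.37*b^2 - 0.48*b - 0.58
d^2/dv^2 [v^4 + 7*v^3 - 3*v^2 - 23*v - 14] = 12*v^2 + 42*v - 6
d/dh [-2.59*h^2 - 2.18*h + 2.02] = -5.18*h - 2.18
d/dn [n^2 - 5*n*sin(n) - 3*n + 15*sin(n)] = -5*n*cos(n) + 2*n - 5*sin(n) + 15*cos(n) - 3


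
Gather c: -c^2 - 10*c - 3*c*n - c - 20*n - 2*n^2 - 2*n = -c^2 + c*(-3*n - 11) - 2*n^2 - 22*n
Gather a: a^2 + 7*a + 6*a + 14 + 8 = a^2 + 13*a + 22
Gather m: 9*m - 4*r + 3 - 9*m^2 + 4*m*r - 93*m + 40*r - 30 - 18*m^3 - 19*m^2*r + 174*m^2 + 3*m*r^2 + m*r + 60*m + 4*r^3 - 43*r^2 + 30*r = -18*m^3 + m^2*(165 - 19*r) + m*(3*r^2 + 5*r - 24) + 4*r^3 - 43*r^2 + 66*r - 27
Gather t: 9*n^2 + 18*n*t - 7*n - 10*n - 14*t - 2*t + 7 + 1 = 9*n^2 - 17*n + t*(18*n - 16) + 8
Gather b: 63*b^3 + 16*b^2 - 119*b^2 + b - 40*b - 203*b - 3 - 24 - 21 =63*b^3 - 103*b^2 - 242*b - 48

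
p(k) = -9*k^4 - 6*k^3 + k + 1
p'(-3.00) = 811.00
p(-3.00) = -569.00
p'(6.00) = -8423.00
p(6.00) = -12953.00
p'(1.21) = -89.13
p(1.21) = -27.71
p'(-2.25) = 319.94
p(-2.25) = -163.57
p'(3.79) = -2217.39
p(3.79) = -2178.80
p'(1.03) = -57.43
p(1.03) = -14.66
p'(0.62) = -14.50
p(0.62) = -1.14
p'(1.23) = -93.22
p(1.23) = -29.53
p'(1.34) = -117.94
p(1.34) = -41.11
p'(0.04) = 0.97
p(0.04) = 1.04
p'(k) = -36*k^3 - 18*k^2 + 1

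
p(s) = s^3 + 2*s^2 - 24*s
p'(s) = 3*s^2 + 4*s - 24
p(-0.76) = 18.96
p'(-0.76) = -25.31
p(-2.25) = 52.73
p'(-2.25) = -17.81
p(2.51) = -31.83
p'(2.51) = 4.94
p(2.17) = -32.44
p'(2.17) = -1.19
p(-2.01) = 48.20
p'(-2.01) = -19.92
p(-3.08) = 63.67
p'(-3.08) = -7.86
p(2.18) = -32.45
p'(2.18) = -1.02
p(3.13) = -24.86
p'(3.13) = 17.91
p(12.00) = 1728.00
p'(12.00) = 456.00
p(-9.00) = -351.00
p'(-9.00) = 183.00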